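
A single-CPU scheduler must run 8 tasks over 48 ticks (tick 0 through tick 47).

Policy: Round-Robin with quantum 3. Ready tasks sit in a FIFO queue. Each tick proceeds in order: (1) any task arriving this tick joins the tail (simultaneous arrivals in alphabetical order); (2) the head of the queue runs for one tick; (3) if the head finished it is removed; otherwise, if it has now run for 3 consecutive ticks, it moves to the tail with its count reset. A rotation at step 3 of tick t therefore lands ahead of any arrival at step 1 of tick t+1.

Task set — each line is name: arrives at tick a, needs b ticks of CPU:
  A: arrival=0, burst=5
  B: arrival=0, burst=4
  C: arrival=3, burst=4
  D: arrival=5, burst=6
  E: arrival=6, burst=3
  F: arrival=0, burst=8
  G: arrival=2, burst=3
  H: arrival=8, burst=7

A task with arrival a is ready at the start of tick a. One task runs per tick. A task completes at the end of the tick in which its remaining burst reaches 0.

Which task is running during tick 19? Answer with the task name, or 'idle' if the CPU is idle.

t=0: queue=[A,B,F] q_used=0 → run A
t=1: queue=[A,B,F] q_used=1 → run A
t=2: queue=[A,B,F,G] q_used=2 → run A
t=3: queue=[B,F,G,A,C] q_used=0 → run B
t=4: queue=[B,F,G,A,C] q_used=1 → run B
t=5: queue=[B,F,G,A,C,D] q_used=2 → run B
t=6: queue=[F,G,A,C,D,B,E] q_used=0 → run F
t=7: queue=[F,G,A,C,D,B,E] q_used=1 → run F
t=8: queue=[F,G,A,C,D,B,E,H] q_used=2 → run F
t=9: queue=[G,A,C,D,B,E,H,F] q_used=0 → run G
t=10: queue=[G,A,C,D,B,E,H,F] q_used=1 → run G
t=11: queue=[G,A,C,D,B,E,H,F] q_used=2 → run G
t=12: queue=[A,C,D,B,E,H,F] q_used=0 → run A
t=13: queue=[A,C,D,B,E,H,F] q_used=1 → run A
t=14: queue=[C,D,B,E,H,F] q_used=0 → run C
t=15: queue=[C,D,B,E,H,F] q_used=1 → run C
t=16: queue=[C,D,B,E,H,F] q_used=2 → run C
t=17: queue=[D,B,E,H,F,C] q_used=0 → run D
t=18: queue=[D,B,E,H,F,C] q_used=1 → run D
t=19: queue=[D,B,E,H,F,C] q_used=2 → run D
t=20: queue=[B,E,H,F,C,D] q_used=0 → run B
t=21: queue=[E,H,F,C,D] q_used=0 → run E
t=22: queue=[E,H,F,C,D] q_used=1 → run E
t=23: queue=[E,H,F,C,D] q_used=2 → run E
t=24: queue=[H,F,C,D] q_used=0 → run H
t=25: queue=[H,F,C,D] q_used=1 → run H
t=26: queue=[H,F,C,D] q_used=2 → run H
t=27: queue=[F,C,D,H] q_used=0 → run F
t=28: queue=[F,C,D,H] q_used=1 → run F
t=29: queue=[F,C,D,H] q_used=2 → run F
t=30: queue=[C,D,H,F] q_used=0 → run C
t=31: queue=[D,H,F] q_used=0 → run D
t=32: queue=[D,H,F] q_used=1 → run D
t=33: queue=[D,H,F] q_used=2 → run D
t=34: queue=[H,F] q_used=0 → run H
t=35: queue=[H,F] q_used=1 → run H
t=36: queue=[H,F] q_used=2 → run H
t=37: queue=[F,H] q_used=0 → run F
t=38: queue=[F,H] q_used=1 → run F
t=39: queue=[H] q_used=0 → run H
t=40: (idle)
t=41: (idle)
t=42: (idle)
t=43: (idle)
t=44: (idle)
t=45: (idle)
t=46: (idle)
t=47: (idle)

running at tick 19 = D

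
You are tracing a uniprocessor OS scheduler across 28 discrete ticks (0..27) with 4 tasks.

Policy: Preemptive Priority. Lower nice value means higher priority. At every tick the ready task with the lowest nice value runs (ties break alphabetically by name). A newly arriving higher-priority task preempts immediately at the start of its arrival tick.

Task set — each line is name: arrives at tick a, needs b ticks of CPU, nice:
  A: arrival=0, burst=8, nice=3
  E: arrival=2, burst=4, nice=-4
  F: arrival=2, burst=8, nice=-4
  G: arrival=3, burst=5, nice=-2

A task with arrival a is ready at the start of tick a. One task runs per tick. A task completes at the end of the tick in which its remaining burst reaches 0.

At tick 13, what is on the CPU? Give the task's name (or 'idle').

running at tick 13 = F

t=0: ready={A} → run A
t=1: ready={A} → run A
t=2: ready={A,E,F} → run E
t=3: ready={A,E,F,G} → run E
t=4: ready={A,E,F,G} → run E
t=5: ready={A,E,F,G} → run E
t=6: ready={A,F,G} → run F
t=7: ready={A,F,G} → run F
t=8: ready={A,F,G} → run F
t=9: ready={A,F,G} → run F
t=10: ready={A,F,G} → run F
t=11: ready={A,F,G} → run F
t=12: ready={A,F,G} → run F
t=13: ready={A,F,G} → run F
t=14: ready={A,G} → run G
t=15: ready={A,G} → run G
t=16: ready={A,G} → run G
t=17: ready={A,G} → run G
t=18: ready={A,G} → run G
t=19: ready={A} → run A
t=20: ready={A} → run A
t=21: ready={A} → run A
t=22: ready={A} → run A
t=23: ready={A} → run A
t=24: ready={A} → run A
t=25: (idle)
t=26: (idle)
t=27: (idle)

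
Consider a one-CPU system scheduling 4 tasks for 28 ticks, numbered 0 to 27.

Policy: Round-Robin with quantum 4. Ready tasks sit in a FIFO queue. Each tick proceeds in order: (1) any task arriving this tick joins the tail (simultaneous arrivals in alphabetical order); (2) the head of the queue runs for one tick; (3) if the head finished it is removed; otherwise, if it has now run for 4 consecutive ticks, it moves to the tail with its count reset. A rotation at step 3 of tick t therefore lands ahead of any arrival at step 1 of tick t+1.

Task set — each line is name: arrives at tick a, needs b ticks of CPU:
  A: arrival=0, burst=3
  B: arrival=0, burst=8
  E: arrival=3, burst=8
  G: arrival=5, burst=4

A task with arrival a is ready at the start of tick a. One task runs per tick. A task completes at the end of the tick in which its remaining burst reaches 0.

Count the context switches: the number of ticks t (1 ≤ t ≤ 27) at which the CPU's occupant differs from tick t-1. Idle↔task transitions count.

t=0: queue=[A,B] q_used=0 → run A
t=1: queue=[A,B] q_used=1 → run A
t=2: queue=[A,B] q_used=2 → run A
t=3: queue=[B,E] q_used=0 → run B
t=4: queue=[B,E] q_used=1 → run B
t=5: queue=[B,E,G] q_used=2 → run B
t=6: queue=[B,E,G] q_used=3 → run B
t=7: queue=[E,G,B] q_used=0 → run E
t=8: queue=[E,G,B] q_used=1 → run E
t=9: queue=[E,G,B] q_used=2 → run E
t=10: queue=[E,G,B] q_used=3 → run E
t=11: queue=[G,B,E] q_used=0 → run G
t=12: queue=[G,B,E] q_used=1 → run G
t=13: queue=[G,B,E] q_used=2 → run G
t=14: queue=[G,B,E] q_used=3 → run G
t=15: queue=[B,E] q_used=0 → run B
t=16: queue=[B,E] q_used=1 → run B
t=17: queue=[B,E] q_used=2 → run B
t=18: queue=[B,E] q_used=3 → run B
t=19: queue=[E] q_used=0 → run E
t=20: queue=[E] q_used=1 → run E
t=21: queue=[E] q_used=2 → run E
t=22: queue=[E] q_used=3 → run E
t=23: (idle)
t=24: (idle)
t=25: (idle)
t=26: (idle)
t=27: (idle)

context switches = 6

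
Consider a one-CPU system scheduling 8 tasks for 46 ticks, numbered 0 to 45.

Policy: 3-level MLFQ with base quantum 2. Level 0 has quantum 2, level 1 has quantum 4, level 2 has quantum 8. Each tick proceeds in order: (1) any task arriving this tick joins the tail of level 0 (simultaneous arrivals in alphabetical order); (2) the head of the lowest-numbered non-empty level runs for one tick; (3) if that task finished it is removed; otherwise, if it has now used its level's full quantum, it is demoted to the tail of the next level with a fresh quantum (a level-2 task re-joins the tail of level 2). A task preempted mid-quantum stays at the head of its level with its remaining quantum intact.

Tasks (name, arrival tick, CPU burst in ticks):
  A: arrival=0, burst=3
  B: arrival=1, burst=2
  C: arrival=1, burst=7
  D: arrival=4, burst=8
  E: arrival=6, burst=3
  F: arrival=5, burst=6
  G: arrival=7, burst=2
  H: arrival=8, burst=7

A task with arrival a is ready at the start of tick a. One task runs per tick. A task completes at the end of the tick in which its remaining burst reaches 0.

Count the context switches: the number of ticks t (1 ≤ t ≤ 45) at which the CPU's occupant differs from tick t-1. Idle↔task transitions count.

t=0: L0/L1/L2 = A/-/- → run A
t=1: L0/L1/L2 = ABC/-/- → run A
t=2: L0/L1/L2 = BC/A/- → run B
t=3: L0/L1/L2 = BC/A/- → run B
t=4: L0/L1/L2 = CD/A/- → run C
t=5: L0/L1/L2 = CDF/A/- → run C
t=6: L0/L1/L2 = DFE/AC/- → run D
t=7: L0/L1/L2 = DFEG/AC/- → run D
t=8: L0/L1/L2 = FEGH/ACD/- → run F
t=9: L0/L1/L2 = FEGH/ACD/- → run F
t=10: L0/L1/L2 = EGH/ACDF/- → run E
t=11: L0/L1/L2 = EGH/ACDF/- → run E
t=12: L0/L1/L2 = GH/ACDFE/- → run G
t=13: L0/L1/L2 = GH/ACDFE/- → run G
t=14: L0/L1/L2 = H/ACDFE/- → run H
t=15: L0/L1/L2 = H/ACDFE/- → run H
t=16: L0/L1/L2 = -/ACDFEH/- → run A
t=17: L0/L1/L2 = -/CDFEH/- → run C
t=18: L0/L1/L2 = -/CDFEH/- → run C
t=19: L0/L1/L2 = -/CDFEH/- → run C
t=20: L0/L1/L2 = -/CDFEH/- → run C
t=21: L0/L1/L2 = -/DFEH/C → run D
t=22: L0/L1/L2 = -/DFEH/C → run D
t=23: L0/L1/L2 = -/DFEH/C → run D
t=24: L0/L1/L2 = -/DFEH/C → run D
t=25: L0/L1/L2 = -/FEH/CD → run F
t=26: L0/L1/L2 = -/FEH/CD → run F
t=27: L0/L1/L2 = -/FEH/CD → run F
t=28: L0/L1/L2 = -/FEH/CD → run F
t=29: L0/L1/L2 = -/EH/CD → run E
t=30: L0/L1/L2 = -/H/CD → run H
t=31: L0/L1/L2 = -/H/CD → run H
t=32: L0/L1/L2 = -/H/CD → run H
t=33: L0/L1/L2 = -/H/CD → run H
t=34: L0/L1/L2 = -/-/CDH → run C
t=35: L0/L1/L2 = -/-/DH → run D
t=36: L0/L1/L2 = -/-/DH → run D
t=37: L0/L1/L2 = -/-/H → run H
t=38: (idle)
t=39: (idle)
t=40: (idle)
t=41: (idle)
t=42: (idle)
t=43: (idle)
t=44: (idle)
t=45: (idle)

context switches = 17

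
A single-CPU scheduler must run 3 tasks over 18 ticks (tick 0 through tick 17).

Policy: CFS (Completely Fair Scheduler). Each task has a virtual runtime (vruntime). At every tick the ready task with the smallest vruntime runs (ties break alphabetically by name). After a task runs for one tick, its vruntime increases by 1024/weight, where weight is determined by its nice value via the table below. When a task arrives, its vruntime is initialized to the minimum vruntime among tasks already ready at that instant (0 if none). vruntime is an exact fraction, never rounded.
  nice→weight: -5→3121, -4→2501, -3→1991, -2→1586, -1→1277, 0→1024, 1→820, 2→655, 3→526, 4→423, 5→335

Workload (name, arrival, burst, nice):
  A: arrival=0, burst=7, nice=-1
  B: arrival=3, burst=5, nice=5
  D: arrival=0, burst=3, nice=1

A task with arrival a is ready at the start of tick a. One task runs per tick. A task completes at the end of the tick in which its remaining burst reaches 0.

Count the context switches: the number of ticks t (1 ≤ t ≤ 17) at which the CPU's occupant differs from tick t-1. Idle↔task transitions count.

t=0: vr[A=0 D=0] → run A
t=1: vr[A=1024/1277 D=0] → run D
t=2: vr[A=1024/1277 D=256/205] → run A
t=3: vr[A=2048/1277 B=256/205 D=256/205] → run B
t=4: vr[A=2048/1277 B=59136/13735 D=256/205] → run D
t=5: vr[A=2048/1277 B=59136/13735 D=512/205] → run A
t=6: vr[A=3072/1277 B=59136/13735 D=512/205] → run A
t=7: vr[A=4096/1277 B=59136/13735 D=512/205] → run D
t=8: vr[A=4096/1277 B=59136/13735] → run A
t=9: vr[A=5120/1277 B=59136/13735] → run A
t=10: vr[A=6144/1277 B=59136/13735] → run B
t=11: vr[A=6144/1277 B=20224/2747] → run A
t=12: vr[B=20224/2747] → run B
t=13: vr[B=143104/13735] → run B
t=14: vr[B=185088/13735] → run B
t=15: (idle)
t=16: (idle)
t=17: (idle)

context switches = 11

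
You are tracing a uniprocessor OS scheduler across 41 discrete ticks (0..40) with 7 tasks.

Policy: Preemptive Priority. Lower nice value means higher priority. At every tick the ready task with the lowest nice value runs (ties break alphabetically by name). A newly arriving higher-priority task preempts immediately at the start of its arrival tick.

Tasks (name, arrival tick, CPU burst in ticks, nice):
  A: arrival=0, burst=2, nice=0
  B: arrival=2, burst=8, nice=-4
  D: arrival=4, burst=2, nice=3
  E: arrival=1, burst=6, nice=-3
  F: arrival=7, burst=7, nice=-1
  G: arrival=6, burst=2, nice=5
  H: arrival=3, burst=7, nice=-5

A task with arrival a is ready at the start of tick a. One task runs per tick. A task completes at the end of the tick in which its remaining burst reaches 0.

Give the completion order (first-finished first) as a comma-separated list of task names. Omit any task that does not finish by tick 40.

completion order = H, B, E, F, A, D, G

t=0: ready={A} → run A
t=1: ready={A,E} → run E
t=2: ready={A,B,E} → run B
t=3: ready={A,B,E,H} → run H
t=4: ready={A,B,D,E,H} → run H
t=5: ready={A,B,D,E,H} → run H
t=6: ready={A,B,D,E,G,H} → run H
t=7: ready={A,B,D,E,F,G,H} → run H
t=8: ready={A,B,D,E,F,G,H} → run H
t=9: ready={A,B,D,E,F,G,H} → run H
t=10: ready={A,B,D,E,F,G} → run B
t=11: ready={A,B,D,E,F,G} → run B
t=12: ready={A,B,D,E,F,G} → run B
t=13: ready={A,B,D,E,F,G} → run B
t=14: ready={A,B,D,E,F,G} → run B
t=15: ready={A,B,D,E,F,G} → run B
t=16: ready={A,B,D,E,F,G} → run B
t=17: ready={A,D,E,F,G} → run E
t=18: ready={A,D,E,F,G} → run E
t=19: ready={A,D,E,F,G} → run E
t=20: ready={A,D,E,F,G} → run E
t=21: ready={A,D,E,F,G} → run E
t=22: ready={A,D,F,G} → run F
t=23: ready={A,D,F,G} → run F
t=24: ready={A,D,F,G} → run F
t=25: ready={A,D,F,G} → run F
t=26: ready={A,D,F,G} → run F
t=27: ready={A,D,F,G} → run F
t=28: ready={A,D,F,G} → run F
t=29: ready={A,D,G} → run A
t=30: ready={D,G} → run D
t=31: ready={D,G} → run D
t=32: ready={G} → run G
t=33: ready={G} → run G
t=34: (idle)
t=35: (idle)
t=36: (idle)
t=37: (idle)
t=38: (idle)
t=39: (idle)
t=40: (idle)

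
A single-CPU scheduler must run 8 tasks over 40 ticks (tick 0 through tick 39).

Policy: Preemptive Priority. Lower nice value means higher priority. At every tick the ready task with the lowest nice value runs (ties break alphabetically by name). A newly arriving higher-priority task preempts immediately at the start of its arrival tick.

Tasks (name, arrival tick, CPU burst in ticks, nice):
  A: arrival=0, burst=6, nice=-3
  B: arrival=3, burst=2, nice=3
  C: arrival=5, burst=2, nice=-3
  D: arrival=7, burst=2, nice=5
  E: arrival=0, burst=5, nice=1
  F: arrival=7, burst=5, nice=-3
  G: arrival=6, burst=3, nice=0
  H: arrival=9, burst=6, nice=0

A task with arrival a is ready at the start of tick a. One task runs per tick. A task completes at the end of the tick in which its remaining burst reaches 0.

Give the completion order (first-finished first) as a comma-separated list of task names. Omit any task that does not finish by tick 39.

completion order = A, C, F, G, H, E, B, D

t=0: ready={A,E} → run A
t=1: ready={A,E} → run A
t=2: ready={A,E} → run A
t=3: ready={A,B,E} → run A
t=4: ready={A,B,E} → run A
t=5: ready={A,B,C,E} → run A
t=6: ready={B,C,E,G} → run C
t=7: ready={B,C,D,E,F,G} → run C
t=8: ready={B,D,E,F,G} → run F
t=9: ready={B,D,E,F,G,H} → run F
t=10: ready={B,D,E,F,G,H} → run F
t=11: ready={B,D,E,F,G,H} → run F
t=12: ready={B,D,E,F,G,H} → run F
t=13: ready={B,D,E,G,H} → run G
t=14: ready={B,D,E,G,H} → run G
t=15: ready={B,D,E,G,H} → run G
t=16: ready={B,D,E,H} → run H
t=17: ready={B,D,E,H} → run H
t=18: ready={B,D,E,H} → run H
t=19: ready={B,D,E,H} → run H
t=20: ready={B,D,E,H} → run H
t=21: ready={B,D,E,H} → run H
t=22: ready={B,D,E} → run E
t=23: ready={B,D,E} → run E
t=24: ready={B,D,E} → run E
t=25: ready={B,D,E} → run E
t=26: ready={B,D,E} → run E
t=27: ready={B,D} → run B
t=28: ready={B,D} → run B
t=29: ready={D} → run D
t=30: ready={D} → run D
t=31: (idle)
t=32: (idle)
t=33: (idle)
t=34: (idle)
t=35: (idle)
t=36: (idle)
t=37: (idle)
t=38: (idle)
t=39: (idle)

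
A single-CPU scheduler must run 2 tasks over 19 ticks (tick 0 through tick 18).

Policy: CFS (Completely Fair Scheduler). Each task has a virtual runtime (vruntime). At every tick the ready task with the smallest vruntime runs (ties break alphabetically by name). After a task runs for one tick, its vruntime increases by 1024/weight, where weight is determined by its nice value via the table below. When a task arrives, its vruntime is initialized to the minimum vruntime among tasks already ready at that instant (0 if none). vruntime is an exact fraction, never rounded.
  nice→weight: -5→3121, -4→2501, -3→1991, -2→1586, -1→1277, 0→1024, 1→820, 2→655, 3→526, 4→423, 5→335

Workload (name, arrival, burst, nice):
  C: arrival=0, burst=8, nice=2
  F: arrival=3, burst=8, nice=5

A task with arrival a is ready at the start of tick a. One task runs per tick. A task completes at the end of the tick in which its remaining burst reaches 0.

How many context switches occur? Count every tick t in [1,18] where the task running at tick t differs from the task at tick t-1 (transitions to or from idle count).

t=0: vr[C=0] → run C
t=1: vr[C=1024/655] → run C
t=2: vr[C=2048/655] → run C
t=3: vr[C=3072/655 F=3072/655] → run C
t=4: vr[C=4096/655 F=3072/655] → run F
t=5: vr[C=4096/655 F=339968/43885] → run C
t=6: vr[C=1024/131 F=339968/43885] → run F
t=7: vr[C=1024/131 F=474112/43885] → run C
t=8: vr[C=6144/655 F=474112/43885] → run C
t=9: vr[C=7168/655 F=474112/43885] → run F
t=10: vr[C=7168/655 F=608256/43885] → run C
t=11: vr[F=608256/43885] → run F
t=12: vr[F=148480/8777] → run F
t=13: vr[F=876544/43885] → run F
t=14: vr[F=1010688/43885] → run F
t=15: vr[F=1144832/43885] → run F
t=16: (idle)
t=17: (idle)
t=18: (idle)

context switches = 8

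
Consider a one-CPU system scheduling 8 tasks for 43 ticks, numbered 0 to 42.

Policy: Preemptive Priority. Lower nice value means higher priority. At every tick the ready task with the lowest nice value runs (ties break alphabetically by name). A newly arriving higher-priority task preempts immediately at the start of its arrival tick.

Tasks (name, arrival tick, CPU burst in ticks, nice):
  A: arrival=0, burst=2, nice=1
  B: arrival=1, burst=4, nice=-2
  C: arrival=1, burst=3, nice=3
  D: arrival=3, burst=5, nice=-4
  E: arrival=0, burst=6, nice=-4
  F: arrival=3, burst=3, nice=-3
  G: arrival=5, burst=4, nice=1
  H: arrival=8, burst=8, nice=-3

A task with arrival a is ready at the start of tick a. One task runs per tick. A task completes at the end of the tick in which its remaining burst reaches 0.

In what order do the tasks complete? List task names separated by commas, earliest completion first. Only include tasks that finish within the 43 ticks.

completion order = D, E, F, H, B, A, G, C

t=0: ready={A,E} → run E
t=1: ready={A,B,C,E} → run E
t=2: ready={A,B,C,E} → run E
t=3: ready={A,B,C,D,E,F} → run D
t=4: ready={A,B,C,D,E,F} → run D
t=5: ready={A,B,C,D,E,F,G} → run D
t=6: ready={A,B,C,D,E,F,G} → run D
t=7: ready={A,B,C,D,E,F,G} → run D
t=8: ready={A,B,C,E,F,G,H} → run E
t=9: ready={A,B,C,E,F,G,H} → run E
t=10: ready={A,B,C,E,F,G,H} → run E
t=11: ready={A,B,C,F,G,H} → run F
t=12: ready={A,B,C,F,G,H} → run F
t=13: ready={A,B,C,F,G,H} → run F
t=14: ready={A,B,C,G,H} → run H
t=15: ready={A,B,C,G,H} → run H
t=16: ready={A,B,C,G,H} → run H
t=17: ready={A,B,C,G,H} → run H
t=18: ready={A,B,C,G,H} → run H
t=19: ready={A,B,C,G,H} → run H
t=20: ready={A,B,C,G,H} → run H
t=21: ready={A,B,C,G,H} → run H
t=22: ready={A,B,C,G} → run B
t=23: ready={A,B,C,G} → run B
t=24: ready={A,B,C,G} → run B
t=25: ready={A,B,C,G} → run B
t=26: ready={A,C,G} → run A
t=27: ready={A,C,G} → run A
t=28: ready={C,G} → run G
t=29: ready={C,G} → run G
t=30: ready={C,G} → run G
t=31: ready={C,G} → run G
t=32: ready={C} → run C
t=33: ready={C} → run C
t=34: ready={C} → run C
t=35: (idle)
t=36: (idle)
t=37: (idle)
t=38: (idle)
t=39: (idle)
t=40: (idle)
t=41: (idle)
t=42: (idle)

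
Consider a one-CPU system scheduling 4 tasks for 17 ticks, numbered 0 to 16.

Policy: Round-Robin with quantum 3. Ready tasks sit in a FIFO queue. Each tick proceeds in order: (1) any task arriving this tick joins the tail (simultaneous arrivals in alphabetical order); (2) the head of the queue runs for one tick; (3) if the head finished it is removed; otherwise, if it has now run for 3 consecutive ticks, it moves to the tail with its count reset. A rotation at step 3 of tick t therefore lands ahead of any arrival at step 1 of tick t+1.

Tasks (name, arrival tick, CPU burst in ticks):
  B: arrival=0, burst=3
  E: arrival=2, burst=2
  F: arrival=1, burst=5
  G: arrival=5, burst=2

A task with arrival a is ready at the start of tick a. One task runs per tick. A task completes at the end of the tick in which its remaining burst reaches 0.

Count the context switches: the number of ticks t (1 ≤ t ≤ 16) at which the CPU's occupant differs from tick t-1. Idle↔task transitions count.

context switches = 5

t=0: queue=[B] q_used=0 → run B
t=1: queue=[B,F] q_used=1 → run B
t=2: queue=[B,F,E] q_used=2 → run B
t=3: queue=[F,E] q_used=0 → run F
t=4: queue=[F,E] q_used=1 → run F
t=5: queue=[F,E,G] q_used=2 → run F
t=6: queue=[E,G,F] q_used=0 → run E
t=7: queue=[E,G,F] q_used=1 → run E
t=8: queue=[G,F] q_used=0 → run G
t=9: queue=[G,F] q_used=1 → run G
t=10: queue=[F] q_used=0 → run F
t=11: queue=[F] q_used=1 → run F
t=12: (idle)
t=13: (idle)
t=14: (idle)
t=15: (idle)
t=16: (idle)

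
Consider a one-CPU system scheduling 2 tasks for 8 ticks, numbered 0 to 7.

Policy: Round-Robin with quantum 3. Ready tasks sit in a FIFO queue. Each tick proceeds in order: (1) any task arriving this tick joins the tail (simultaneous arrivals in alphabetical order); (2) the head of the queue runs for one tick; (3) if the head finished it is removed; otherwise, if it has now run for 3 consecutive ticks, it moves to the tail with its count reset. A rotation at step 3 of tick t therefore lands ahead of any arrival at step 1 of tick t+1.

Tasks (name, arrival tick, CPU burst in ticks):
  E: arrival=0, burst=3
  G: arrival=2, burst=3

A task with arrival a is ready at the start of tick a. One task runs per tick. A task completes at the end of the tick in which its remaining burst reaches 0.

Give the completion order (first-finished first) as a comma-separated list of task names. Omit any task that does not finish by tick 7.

t=0: queue=[E] q_used=0 → run E
t=1: queue=[E] q_used=1 → run E
t=2: queue=[E,G] q_used=2 → run E
t=3: queue=[G] q_used=0 → run G
t=4: queue=[G] q_used=1 → run G
t=5: queue=[G] q_used=2 → run G
t=6: (idle)
t=7: (idle)

completion order = E, G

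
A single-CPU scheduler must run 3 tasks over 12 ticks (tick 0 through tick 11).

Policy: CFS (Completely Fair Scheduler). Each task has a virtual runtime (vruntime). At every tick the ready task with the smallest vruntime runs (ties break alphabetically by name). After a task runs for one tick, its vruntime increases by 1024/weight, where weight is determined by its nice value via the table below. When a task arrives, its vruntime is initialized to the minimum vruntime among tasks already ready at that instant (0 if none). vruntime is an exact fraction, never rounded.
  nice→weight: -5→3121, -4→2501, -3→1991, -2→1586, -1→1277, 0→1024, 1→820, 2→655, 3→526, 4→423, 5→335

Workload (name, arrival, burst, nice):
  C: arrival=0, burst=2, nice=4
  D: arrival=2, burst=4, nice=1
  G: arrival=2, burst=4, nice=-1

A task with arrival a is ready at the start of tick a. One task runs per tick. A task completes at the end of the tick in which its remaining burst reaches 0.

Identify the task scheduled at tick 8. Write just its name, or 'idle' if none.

running at tick 8 = D

t=0: vr[C=0] → run C
t=1: vr[C=1024/423] → run C
t=2: vr[D=0 G=0] → run D
t=3: vr[D=256/205 G=0] → run G
t=4: vr[D=256/205 G=1024/1277] → run G
t=5: vr[D=256/205 G=2048/1277] → run D
t=6: vr[D=512/205 G=2048/1277] → run G
t=7: vr[D=512/205 G=3072/1277] → run G
t=8: vr[D=512/205] → run D
t=9: vr[D=768/205] → run D
t=10: (idle)
t=11: (idle)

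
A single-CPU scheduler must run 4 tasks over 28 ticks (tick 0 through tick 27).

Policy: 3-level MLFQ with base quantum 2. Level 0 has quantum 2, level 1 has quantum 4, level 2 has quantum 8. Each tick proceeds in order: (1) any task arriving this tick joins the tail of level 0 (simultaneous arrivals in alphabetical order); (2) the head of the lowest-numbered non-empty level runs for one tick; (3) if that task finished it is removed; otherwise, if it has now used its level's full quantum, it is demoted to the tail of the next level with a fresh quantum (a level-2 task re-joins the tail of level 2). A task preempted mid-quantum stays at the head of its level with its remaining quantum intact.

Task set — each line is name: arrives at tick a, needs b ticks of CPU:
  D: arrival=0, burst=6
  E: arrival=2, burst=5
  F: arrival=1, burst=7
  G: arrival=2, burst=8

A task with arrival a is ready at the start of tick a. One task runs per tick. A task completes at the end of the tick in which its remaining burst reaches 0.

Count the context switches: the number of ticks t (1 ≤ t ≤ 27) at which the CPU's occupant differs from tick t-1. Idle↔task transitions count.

t=0: L0/L1/L2 = D/-/- → run D
t=1: L0/L1/L2 = DF/-/- → run D
t=2: L0/L1/L2 = FEG/D/- → run F
t=3: L0/L1/L2 = FEG/D/- → run F
t=4: L0/L1/L2 = EG/DF/- → run E
t=5: L0/L1/L2 = EG/DF/- → run E
t=6: L0/L1/L2 = G/DFE/- → run G
t=7: L0/L1/L2 = G/DFE/- → run G
t=8: L0/L1/L2 = -/DFEG/- → run D
t=9: L0/L1/L2 = -/DFEG/- → run D
t=10: L0/L1/L2 = -/DFEG/- → run D
t=11: L0/L1/L2 = -/DFEG/- → run D
t=12: L0/L1/L2 = -/FEG/- → run F
t=13: L0/L1/L2 = -/FEG/- → run F
t=14: L0/L1/L2 = -/FEG/- → run F
t=15: L0/L1/L2 = -/FEG/- → run F
t=16: L0/L1/L2 = -/EG/F → run E
t=17: L0/L1/L2 = -/EG/F → run E
t=18: L0/L1/L2 = -/EG/F → run E
t=19: L0/L1/L2 = -/G/F → run G
t=20: L0/L1/L2 = -/G/F → run G
t=21: L0/L1/L2 = -/G/F → run G
t=22: L0/L1/L2 = -/G/F → run G
t=23: L0/L1/L2 = -/-/FG → run F
t=24: L0/L1/L2 = -/-/G → run G
t=25: L0/L1/L2 = -/-/G → run G
t=26: (idle)
t=27: (idle)

context switches = 10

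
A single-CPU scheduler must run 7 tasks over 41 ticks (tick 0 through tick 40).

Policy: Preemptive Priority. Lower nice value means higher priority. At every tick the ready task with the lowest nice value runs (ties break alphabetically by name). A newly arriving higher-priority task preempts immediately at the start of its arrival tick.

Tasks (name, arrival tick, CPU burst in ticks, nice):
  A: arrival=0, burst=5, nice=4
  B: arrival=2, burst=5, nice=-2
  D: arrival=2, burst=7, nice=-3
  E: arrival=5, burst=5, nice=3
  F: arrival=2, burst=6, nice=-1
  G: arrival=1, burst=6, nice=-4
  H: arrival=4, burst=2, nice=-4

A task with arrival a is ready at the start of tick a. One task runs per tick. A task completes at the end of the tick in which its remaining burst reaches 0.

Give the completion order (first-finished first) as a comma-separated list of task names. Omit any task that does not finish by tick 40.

t=0: ready={A} → run A
t=1: ready={A,G} → run G
t=2: ready={A,B,D,F,G} → run G
t=3: ready={A,B,D,F,G} → run G
t=4: ready={A,B,D,F,G,H} → run G
t=5: ready={A,B,D,E,F,G,H} → run G
t=6: ready={A,B,D,E,F,G,H} → run G
t=7: ready={A,B,D,E,F,H} → run H
t=8: ready={A,B,D,E,F,H} → run H
t=9: ready={A,B,D,E,F} → run D
t=10: ready={A,B,D,E,F} → run D
t=11: ready={A,B,D,E,F} → run D
t=12: ready={A,B,D,E,F} → run D
t=13: ready={A,B,D,E,F} → run D
t=14: ready={A,B,D,E,F} → run D
t=15: ready={A,B,D,E,F} → run D
t=16: ready={A,B,E,F} → run B
t=17: ready={A,B,E,F} → run B
t=18: ready={A,B,E,F} → run B
t=19: ready={A,B,E,F} → run B
t=20: ready={A,B,E,F} → run B
t=21: ready={A,E,F} → run F
t=22: ready={A,E,F} → run F
t=23: ready={A,E,F} → run F
t=24: ready={A,E,F} → run F
t=25: ready={A,E,F} → run F
t=26: ready={A,E,F} → run F
t=27: ready={A,E} → run E
t=28: ready={A,E} → run E
t=29: ready={A,E} → run E
t=30: ready={A,E} → run E
t=31: ready={A,E} → run E
t=32: ready={A} → run A
t=33: ready={A} → run A
t=34: ready={A} → run A
t=35: ready={A} → run A
t=36: (idle)
t=37: (idle)
t=38: (idle)
t=39: (idle)
t=40: (idle)

completion order = G, H, D, B, F, E, A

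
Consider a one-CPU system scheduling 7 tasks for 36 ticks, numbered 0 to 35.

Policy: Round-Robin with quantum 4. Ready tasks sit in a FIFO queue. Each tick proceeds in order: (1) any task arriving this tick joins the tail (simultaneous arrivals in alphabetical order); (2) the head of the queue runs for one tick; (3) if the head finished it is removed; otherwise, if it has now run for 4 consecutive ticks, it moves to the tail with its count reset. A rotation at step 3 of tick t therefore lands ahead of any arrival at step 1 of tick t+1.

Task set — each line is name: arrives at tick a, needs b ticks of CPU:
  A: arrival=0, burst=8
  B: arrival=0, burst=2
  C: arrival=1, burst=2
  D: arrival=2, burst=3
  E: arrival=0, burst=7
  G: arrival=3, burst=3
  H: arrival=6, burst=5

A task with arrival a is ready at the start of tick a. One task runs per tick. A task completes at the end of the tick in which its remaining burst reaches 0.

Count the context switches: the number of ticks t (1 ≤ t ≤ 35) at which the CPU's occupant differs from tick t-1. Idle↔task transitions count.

context switches = 10

t=0: queue=[A,B,E] q_used=0 → run A
t=1: queue=[A,B,E,C] q_used=1 → run A
t=2: queue=[A,B,E,C,D] q_used=2 → run A
t=3: queue=[A,B,E,C,D,G] q_used=3 → run A
t=4: queue=[B,E,C,D,G,A] q_used=0 → run B
t=5: queue=[B,E,C,D,G,A] q_used=1 → run B
t=6: queue=[E,C,D,G,A,H] q_used=0 → run E
t=7: queue=[E,C,D,G,A,H] q_used=1 → run E
t=8: queue=[E,C,D,G,A,H] q_used=2 → run E
t=9: queue=[E,C,D,G,A,H] q_used=3 → run E
t=10: queue=[C,D,G,A,H,E] q_used=0 → run C
t=11: queue=[C,D,G,A,H,E] q_used=1 → run C
t=12: queue=[D,G,A,H,E] q_used=0 → run D
t=13: queue=[D,G,A,H,E] q_used=1 → run D
t=14: queue=[D,G,A,H,E] q_used=2 → run D
t=15: queue=[G,A,H,E] q_used=0 → run G
t=16: queue=[G,A,H,E] q_used=1 → run G
t=17: queue=[G,A,H,E] q_used=2 → run G
t=18: queue=[A,H,E] q_used=0 → run A
t=19: queue=[A,H,E] q_used=1 → run A
t=20: queue=[A,H,E] q_used=2 → run A
t=21: queue=[A,H,E] q_used=3 → run A
t=22: queue=[H,E] q_used=0 → run H
t=23: queue=[H,E] q_used=1 → run H
t=24: queue=[H,E] q_used=2 → run H
t=25: queue=[H,E] q_used=3 → run H
t=26: queue=[E,H] q_used=0 → run E
t=27: queue=[E,H] q_used=1 → run E
t=28: queue=[E,H] q_used=2 → run E
t=29: queue=[H] q_used=0 → run H
t=30: (idle)
t=31: (idle)
t=32: (idle)
t=33: (idle)
t=34: (idle)
t=35: (idle)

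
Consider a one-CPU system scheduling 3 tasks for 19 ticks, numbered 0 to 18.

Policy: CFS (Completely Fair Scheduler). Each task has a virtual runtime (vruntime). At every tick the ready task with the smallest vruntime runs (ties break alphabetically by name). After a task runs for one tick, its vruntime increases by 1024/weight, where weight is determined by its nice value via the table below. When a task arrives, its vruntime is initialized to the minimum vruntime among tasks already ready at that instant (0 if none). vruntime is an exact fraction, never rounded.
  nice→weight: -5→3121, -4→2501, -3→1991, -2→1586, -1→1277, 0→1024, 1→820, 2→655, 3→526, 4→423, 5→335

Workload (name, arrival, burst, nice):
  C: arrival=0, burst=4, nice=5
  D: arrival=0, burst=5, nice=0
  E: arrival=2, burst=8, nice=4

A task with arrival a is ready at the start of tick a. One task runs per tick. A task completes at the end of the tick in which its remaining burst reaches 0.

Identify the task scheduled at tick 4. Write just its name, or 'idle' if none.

t=0: vr[C=0 D=0] → run C
t=1: vr[C=1024/335 D=0] → run D
t=2: vr[C=1024/335 D=1 E=1] → run D
t=3: vr[C=1024/335 D=2 E=1] → run E
t=4: vr[C=1024/335 D=2 E=1447/423] → run D
t=5: vr[C=1024/335 D=3 E=1447/423] → run D
t=6: vr[C=1024/335 D=4 E=1447/423] → run C
t=7: vr[C=2048/335 D=4 E=1447/423] → run E
t=8: vr[C=2048/335 D=4 E=2471/423] → run D
t=9: vr[C=2048/335 E=2471/423] → run E
t=10: vr[C=2048/335 E=1165/141] → run C
t=11: vr[C=3072/335 E=1165/141] → run E
t=12: vr[C=3072/335 E=4519/423] → run C
t=13: vr[E=4519/423] → run E
t=14: vr[E=5543/423] → run E
t=15: vr[E=2189/141] → run E
t=16: vr[E=7591/423] → run E
t=17: (idle)
t=18: (idle)

running at tick 4 = D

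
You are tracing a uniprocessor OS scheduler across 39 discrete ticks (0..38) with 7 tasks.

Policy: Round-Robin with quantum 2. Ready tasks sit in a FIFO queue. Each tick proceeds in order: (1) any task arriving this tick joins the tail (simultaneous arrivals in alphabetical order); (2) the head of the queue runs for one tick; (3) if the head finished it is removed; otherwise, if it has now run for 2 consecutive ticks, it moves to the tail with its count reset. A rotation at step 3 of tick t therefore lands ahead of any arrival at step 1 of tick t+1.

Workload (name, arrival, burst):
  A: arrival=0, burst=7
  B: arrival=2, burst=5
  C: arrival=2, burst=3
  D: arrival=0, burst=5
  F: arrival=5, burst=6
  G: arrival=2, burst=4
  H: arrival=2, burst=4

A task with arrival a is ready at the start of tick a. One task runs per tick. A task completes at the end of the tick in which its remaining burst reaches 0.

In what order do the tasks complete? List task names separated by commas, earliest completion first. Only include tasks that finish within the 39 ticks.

t=0: queue=[A,D] q_used=0 → run A
t=1: queue=[A,D] q_used=1 → run A
t=2: queue=[D,A,B,C,G,H] q_used=0 → run D
t=3: queue=[D,A,B,C,G,H] q_used=1 → run D
t=4: queue=[A,B,C,G,H,D] q_used=0 → run A
t=5: queue=[A,B,C,G,H,D,F] q_used=1 → run A
t=6: queue=[B,C,G,H,D,F,A] q_used=0 → run B
t=7: queue=[B,C,G,H,D,F,A] q_used=1 → run B
t=8: queue=[C,G,H,D,F,A,B] q_used=0 → run C
t=9: queue=[C,G,H,D,F,A,B] q_used=1 → run C
t=10: queue=[G,H,D,F,A,B,C] q_used=0 → run G
t=11: queue=[G,H,D,F,A,B,C] q_used=1 → run G
t=12: queue=[H,D,F,A,B,C,G] q_used=0 → run H
t=13: queue=[H,D,F,A,B,C,G] q_used=1 → run H
t=14: queue=[D,F,A,B,C,G,H] q_used=0 → run D
t=15: queue=[D,F,A,B,C,G,H] q_used=1 → run D
t=16: queue=[F,A,B,C,G,H,D] q_used=0 → run F
t=17: queue=[F,A,B,C,G,H,D] q_used=1 → run F
t=18: queue=[A,B,C,G,H,D,F] q_used=0 → run A
t=19: queue=[A,B,C,G,H,D,F] q_used=1 → run A
t=20: queue=[B,C,G,H,D,F,A] q_used=0 → run B
t=21: queue=[B,C,G,H,D,F,A] q_used=1 → run B
t=22: queue=[C,G,H,D,F,A,B] q_used=0 → run C
t=23: queue=[G,H,D,F,A,B] q_used=0 → run G
t=24: queue=[G,H,D,F,A,B] q_used=1 → run G
t=25: queue=[H,D,F,A,B] q_used=0 → run H
t=26: queue=[H,D,F,A,B] q_used=1 → run H
t=27: queue=[D,F,A,B] q_used=0 → run D
t=28: queue=[F,A,B] q_used=0 → run F
t=29: queue=[F,A,B] q_used=1 → run F
t=30: queue=[A,B,F] q_used=0 → run A
t=31: queue=[B,F] q_used=0 → run B
t=32: queue=[F] q_used=0 → run F
t=33: queue=[F] q_used=1 → run F
t=34: (idle)
t=35: (idle)
t=36: (idle)
t=37: (idle)
t=38: (idle)

completion order = C, G, H, D, A, B, F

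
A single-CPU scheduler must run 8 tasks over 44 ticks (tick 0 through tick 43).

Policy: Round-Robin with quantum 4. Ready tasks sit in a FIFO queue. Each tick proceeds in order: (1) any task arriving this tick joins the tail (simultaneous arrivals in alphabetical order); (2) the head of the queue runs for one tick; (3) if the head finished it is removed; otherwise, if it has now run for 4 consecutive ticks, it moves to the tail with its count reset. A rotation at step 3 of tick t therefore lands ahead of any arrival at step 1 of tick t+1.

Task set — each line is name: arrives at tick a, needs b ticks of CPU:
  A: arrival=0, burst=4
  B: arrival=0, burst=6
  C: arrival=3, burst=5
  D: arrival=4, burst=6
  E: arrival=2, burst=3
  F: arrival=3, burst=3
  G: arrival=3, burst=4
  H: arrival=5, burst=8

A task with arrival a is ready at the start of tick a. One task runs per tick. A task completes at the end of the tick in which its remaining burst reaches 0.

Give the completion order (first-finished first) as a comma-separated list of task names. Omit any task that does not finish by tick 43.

completion order = A, E, F, G, B, C, D, H

t=0: queue=[A,B] q_used=0 → run A
t=1: queue=[A,B] q_used=1 → run A
t=2: queue=[A,B,E] q_used=2 → run A
t=3: queue=[A,B,E,C,F,G] q_used=3 → run A
t=4: queue=[B,E,C,F,G,D] q_used=0 → run B
t=5: queue=[B,E,C,F,G,D,H] q_used=1 → run B
t=6: queue=[B,E,C,F,G,D,H] q_used=2 → run B
t=7: queue=[B,E,C,F,G,D,H] q_used=3 → run B
t=8: queue=[E,C,F,G,D,H,B] q_used=0 → run E
t=9: queue=[E,C,F,G,D,H,B] q_used=1 → run E
t=10: queue=[E,C,F,G,D,H,B] q_used=2 → run E
t=11: queue=[C,F,G,D,H,B] q_used=0 → run C
t=12: queue=[C,F,G,D,H,B] q_used=1 → run C
t=13: queue=[C,F,G,D,H,B] q_used=2 → run C
t=14: queue=[C,F,G,D,H,B] q_used=3 → run C
t=15: queue=[F,G,D,H,B,C] q_used=0 → run F
t=16: queue=[F,G,D,H,B,C] q_used=1 → run F
t=17: queue=[F,G,D,H,B,C] q_used=2 → run F
t=18: queue=[G,D,H,B,C] q_used=0 → run G
t=19: queue=[G,D,H,B,C] q_used=1 → run G
t=20: queue=[G,D,H,B,C] q_used=2 → run G
t=21: queue=[G,D,H,B,C] q_used=3 → run G
t=22: queue=[D,H,B,C] q_used=0 → run D
t=23: queue=[D,H,B,C] q_used=1 → run D
t=24: queue=[D,H,B,C] q_used=2 → run D
t=25: queue=[D,H,B,C] q_used=3 → run D
t=26: queue=[H,B,C,D] q_used=0 → run H
t=27: queue=[H,B,C,D] q_used=1 → run H
t=28: queue=[H,B,C,D] q_used=2 → run H
t=29: queue=[H,B,C,D] q_used=3 → run H
t=30: queue=[B,C,D,H] q_used=0 → run B
t=31: queue=[B,C,D,H] q_used=1 → run B
t=32: queue=[C,D,H] q_used=0 → run C
t=33: queue=[D,H] q_used=0 → run D
t=34: queue=[D,H] q_used=1 → run D
t=35: queue=[H] q_used=0 → run H
t=36: queue=[H] q_used=1 → run H
t=37: queue=[H] q_used=2 → run H
t=38: queue=[H] q_used=3 → run H
t=39: (idle)
t=40: (idle)
t=41: (idle)
t=42: (idle)
t=43: (idle)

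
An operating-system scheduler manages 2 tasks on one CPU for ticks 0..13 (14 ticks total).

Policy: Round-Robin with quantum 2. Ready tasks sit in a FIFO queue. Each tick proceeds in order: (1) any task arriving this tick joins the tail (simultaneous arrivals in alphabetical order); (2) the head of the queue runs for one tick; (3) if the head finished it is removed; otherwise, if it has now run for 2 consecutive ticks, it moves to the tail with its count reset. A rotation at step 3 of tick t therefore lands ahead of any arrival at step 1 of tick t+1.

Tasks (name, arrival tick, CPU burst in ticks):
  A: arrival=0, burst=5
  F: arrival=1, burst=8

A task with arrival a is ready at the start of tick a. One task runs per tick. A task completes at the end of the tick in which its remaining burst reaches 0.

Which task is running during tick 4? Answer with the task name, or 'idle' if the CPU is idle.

running at tick 4 = A

t=0: queue=[A] q_used=0 → run A
t=1: queue=[A,F] q_used=1 → run A
t=2: queue=[F,A] q_used=0 → run F
t=3: queue=[F,A] q_used=1 → run F
t=4: queue=[A,F] q_used=0 → run A
t=5: queue=[A,F] q_used=1 → run A
t=6: queue=[F,A] q_used=0 → run F
t=7: queue=[F,A] q_used=1 → run F
t=8: queue=[A,F] q_used=0 → run A
t=9: queue=[F] q_used=0 → run F
t=10: queue=[F] q_used=1 → run F
t=11: queue=[F] q_used=0 → run F
t=12: queue=[F] q_used=1 → run F
t=13: (idle)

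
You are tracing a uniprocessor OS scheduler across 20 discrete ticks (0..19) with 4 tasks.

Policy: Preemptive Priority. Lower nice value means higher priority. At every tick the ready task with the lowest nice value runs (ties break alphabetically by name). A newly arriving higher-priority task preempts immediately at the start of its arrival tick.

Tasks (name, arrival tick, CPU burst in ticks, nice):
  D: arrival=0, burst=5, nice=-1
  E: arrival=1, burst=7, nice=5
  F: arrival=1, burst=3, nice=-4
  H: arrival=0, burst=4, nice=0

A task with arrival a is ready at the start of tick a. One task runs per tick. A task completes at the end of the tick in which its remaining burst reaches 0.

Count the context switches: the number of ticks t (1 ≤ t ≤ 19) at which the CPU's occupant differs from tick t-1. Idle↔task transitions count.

context switches = 5

t=0: ready={D,H} → run D
t=1: ready={D,E,F,H} → run F
t=2: ready={D,E,F,H} → run F
t=3: ready={D,E,F,H} → run F
t=4: ready={D,E,H} → run D
t=5: ready={D,E,H} → run D
t=6: ready={D,E,H} → run D
t=7: ready={D,E,H} → run D
t=8: ready={E,H} → run H
t=9: ready={E,H} → run H
t=10: ready={E,H} → run H
t=11: ready={E,H} → run H
t=12: ready={E} → run E
t=13: ready={E} → run E
t=14: ready={E} → run E
t=15: ready={E} → run E
t=16: ready={E} → run E
t=17: ready={E} → run E
t=18: ready={E} → run E
t=19: (idle)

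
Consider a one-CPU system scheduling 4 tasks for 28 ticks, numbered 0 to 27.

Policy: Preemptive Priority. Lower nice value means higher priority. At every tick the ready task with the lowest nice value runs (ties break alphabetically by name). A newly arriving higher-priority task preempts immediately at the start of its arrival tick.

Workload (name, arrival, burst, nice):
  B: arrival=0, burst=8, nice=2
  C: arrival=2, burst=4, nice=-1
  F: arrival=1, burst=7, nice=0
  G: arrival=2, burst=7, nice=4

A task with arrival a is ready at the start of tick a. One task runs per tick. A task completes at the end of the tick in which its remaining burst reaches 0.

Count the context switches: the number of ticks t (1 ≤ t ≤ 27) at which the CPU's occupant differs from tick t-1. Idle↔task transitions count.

t=0: ready={B} → run B
t=1: ready={B,F} → run F
t=2: ready={B,C,F,G} → run C
t=3: ready={B,C,F,G} → run C
t=4: ready={B,C,F,G} → run C
t=5: ready={B,C,F,G} → run C
t=6: ready={B,F,G} → run F
t=7: ready={B,F,G} → run F
t=8: ready={B,F,G} → run F
t=9: ready={B,F,G} → run F
t=10: ready={B,F,G} → run F
t=11: ready={B,F,G} → run F
t=12: ready={B,G} → run B
t=13: ready={B,G} → run B
t=14: ready={B,G} → run B
t=15: ready={B,G} → run B
t=16: ready={B,G} → run B
t=17: ready={B,G} → run B
t=18: ready={B,G} → run B
t=19: ready={G} → run G
t=20: ready={G} → run G
t=21: ready={G} → run G
t=22: ready={G} → run G
t=23: ready={G} → run G
t=24: ready={G} → run G
t=25: ready={G} → run G
t=26: (idle)
t=27: (idle)

context switches = 6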